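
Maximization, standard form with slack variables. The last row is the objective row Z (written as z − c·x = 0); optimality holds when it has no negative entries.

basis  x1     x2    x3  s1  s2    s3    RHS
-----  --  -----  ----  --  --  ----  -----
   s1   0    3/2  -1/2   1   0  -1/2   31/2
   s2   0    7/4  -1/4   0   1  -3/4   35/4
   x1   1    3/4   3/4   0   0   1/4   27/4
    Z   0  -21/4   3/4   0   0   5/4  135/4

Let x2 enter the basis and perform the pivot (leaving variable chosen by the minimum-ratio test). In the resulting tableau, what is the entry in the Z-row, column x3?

Ratio test on column x2 — row 1: (31/2)/(3/2) = 31/3; row 2: (35/4)/(7/4) = 5; row 3: (27/4)/(3/4) = 9. Minimum is 5 at row 2 (s2 leaves); pivot element 7/4.
Divide row 2 by 7/4; eliminate column x2 from the other rows.
Z-row update in column x3: 3/4 − (-21/4)·(-1/7) = 0.

0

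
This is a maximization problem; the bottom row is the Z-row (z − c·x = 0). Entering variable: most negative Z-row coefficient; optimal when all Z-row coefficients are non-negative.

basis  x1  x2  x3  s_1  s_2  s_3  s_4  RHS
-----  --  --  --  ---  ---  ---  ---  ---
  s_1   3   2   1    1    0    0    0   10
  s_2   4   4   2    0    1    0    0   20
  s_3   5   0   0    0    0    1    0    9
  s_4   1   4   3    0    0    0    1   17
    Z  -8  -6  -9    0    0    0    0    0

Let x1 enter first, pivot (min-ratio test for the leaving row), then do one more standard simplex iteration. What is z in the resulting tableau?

Ratio test on column x1 — row 1: 10/3 = 10/3; row 2: 20/4 = 5; row 3: 9/5 = 9/5; row 4: 17/1 = 17. Minimum is 9/5 at row 3 (s_3 leaves); pivot element 5.
Pivot on row 3; the Z-row RHS becomes 0 − (-8)·(9/5) = 72/5.
Next entering variable (most negative Z-row entry -9): x3.
Ratio test on column x3 — row 1: (23/5)/1 = 23/5; row 2: (64/5)/2 = 32/5; row 3: entry 0 ≤ 0; row 4: (76/5)/3 = 76/15. Minimum is 23/5 at row 1 (s_1 leaves); pivot element 1.
After the second pivot the Z-row RHS is 72/5 − (-9)·(23/5) = 279/5.

279/5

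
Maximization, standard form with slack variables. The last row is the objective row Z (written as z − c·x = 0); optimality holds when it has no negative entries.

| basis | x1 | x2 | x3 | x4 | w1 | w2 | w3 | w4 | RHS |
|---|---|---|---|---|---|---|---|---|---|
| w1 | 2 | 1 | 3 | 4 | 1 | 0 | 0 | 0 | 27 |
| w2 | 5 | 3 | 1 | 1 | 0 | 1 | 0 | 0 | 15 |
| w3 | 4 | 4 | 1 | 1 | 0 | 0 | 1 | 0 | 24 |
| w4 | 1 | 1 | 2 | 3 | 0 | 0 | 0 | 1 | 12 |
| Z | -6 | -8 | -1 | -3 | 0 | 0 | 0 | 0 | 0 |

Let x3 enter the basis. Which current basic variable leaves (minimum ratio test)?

Column x3 entries and ratios — w1: 27/3 = 9; w2: 15/1 = 15; w3: 24/1 = 24; w4: 12/2 = 6.
Smallest ratio is 6 in the row of w4, so w4 leaves.

w4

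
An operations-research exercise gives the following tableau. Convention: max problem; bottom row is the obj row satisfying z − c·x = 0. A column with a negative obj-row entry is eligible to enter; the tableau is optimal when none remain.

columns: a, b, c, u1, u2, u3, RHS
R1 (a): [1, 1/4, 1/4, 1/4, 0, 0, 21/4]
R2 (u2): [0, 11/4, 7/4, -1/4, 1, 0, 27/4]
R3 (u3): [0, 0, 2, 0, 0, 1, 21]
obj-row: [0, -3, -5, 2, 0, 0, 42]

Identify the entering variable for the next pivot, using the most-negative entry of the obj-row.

Negative obj-row entries: b: -3, c: -5.
The most negative is -5 in column c, so c enters.

c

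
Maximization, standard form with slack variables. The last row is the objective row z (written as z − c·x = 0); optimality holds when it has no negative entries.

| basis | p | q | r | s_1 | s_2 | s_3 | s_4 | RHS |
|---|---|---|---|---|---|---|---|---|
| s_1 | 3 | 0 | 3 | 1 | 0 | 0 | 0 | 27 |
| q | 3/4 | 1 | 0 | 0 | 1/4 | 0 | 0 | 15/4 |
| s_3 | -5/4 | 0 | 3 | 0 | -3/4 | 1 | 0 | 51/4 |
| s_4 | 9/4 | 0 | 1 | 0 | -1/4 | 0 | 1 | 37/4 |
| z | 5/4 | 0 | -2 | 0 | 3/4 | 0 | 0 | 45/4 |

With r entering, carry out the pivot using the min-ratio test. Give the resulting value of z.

Ratio test on column r — row 1: 27/3 = 9; row 2: entry 0 ≤ 0; row 3: (51/4)/3 = 17/4; row 4: (37/4)/1 = 37/4. Minimum is 17/4 at row 3 (s_3 leaves); pivot element 3.
Pivot on row 3; the z-row RHS becomes 45/4 − (-2)·(17/4) = 79/4.

79/4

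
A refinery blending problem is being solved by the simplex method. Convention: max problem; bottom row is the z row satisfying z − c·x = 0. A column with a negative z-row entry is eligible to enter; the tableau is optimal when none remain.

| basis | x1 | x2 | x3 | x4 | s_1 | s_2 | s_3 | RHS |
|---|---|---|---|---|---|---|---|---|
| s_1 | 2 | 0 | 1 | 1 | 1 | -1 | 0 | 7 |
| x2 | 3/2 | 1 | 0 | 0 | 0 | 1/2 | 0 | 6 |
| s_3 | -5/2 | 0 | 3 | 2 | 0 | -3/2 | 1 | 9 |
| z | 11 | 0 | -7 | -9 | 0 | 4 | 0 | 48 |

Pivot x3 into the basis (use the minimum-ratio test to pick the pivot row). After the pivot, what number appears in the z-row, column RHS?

Ratio test on column x3 — row 1: 7/1 = 7; row 2: entry 0 ≤ 0; row 3: 9/3 = 3. Minimum is 3 at row 3 (s_3 leaves); pivot element 3.
Divide row 3 by 3; eliminate column x3 from the other rows.
z-row update in column RHS: 48 − (-7)·3 = 69.

69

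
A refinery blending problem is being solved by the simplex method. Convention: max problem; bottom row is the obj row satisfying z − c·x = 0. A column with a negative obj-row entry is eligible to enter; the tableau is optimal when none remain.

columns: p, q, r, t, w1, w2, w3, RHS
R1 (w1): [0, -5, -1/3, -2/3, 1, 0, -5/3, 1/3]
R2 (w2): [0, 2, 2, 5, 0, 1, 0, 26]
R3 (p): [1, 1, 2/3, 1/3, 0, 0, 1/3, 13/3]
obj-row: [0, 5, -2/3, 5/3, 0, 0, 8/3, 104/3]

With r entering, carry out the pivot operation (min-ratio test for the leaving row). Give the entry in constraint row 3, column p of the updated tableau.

Ratio test on column r — row 1: entry -1/3 ≤ 0; row 2: 26/2 = 13; row 3: (13/3)/(2/3) = 13/2. Minimum is 13/2 at row 3 (p leaves); pivot element 2/3.
Divide row 3 by 2/3; eliminate column r from the other rows.
In the new row 3, the p entry is the old entry divided by the pivot: 1/(2/3) = 3/2.

3/2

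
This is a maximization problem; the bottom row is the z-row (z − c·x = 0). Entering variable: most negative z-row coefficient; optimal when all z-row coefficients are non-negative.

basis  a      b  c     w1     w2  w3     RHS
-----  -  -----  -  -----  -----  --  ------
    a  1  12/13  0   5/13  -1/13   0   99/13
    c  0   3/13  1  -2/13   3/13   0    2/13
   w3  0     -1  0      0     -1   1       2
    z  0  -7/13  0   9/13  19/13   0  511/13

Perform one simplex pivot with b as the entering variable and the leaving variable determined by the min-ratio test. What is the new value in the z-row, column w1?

1/3

Ratio test on column b — row 1: (99/13)/(12/13) = 33/4; row 2: (2/13)/(3/13) = 2/3; row 3: entry -1 ≤ 0. Minimum is 2/3 at row 2 (c leaves); pivot element 3/13.
Divide row 2 by 3/13; eliminate column b from the other rows.
z-row update in column w1: 9/13 − (-7/13)·(-2/3) = 1/3.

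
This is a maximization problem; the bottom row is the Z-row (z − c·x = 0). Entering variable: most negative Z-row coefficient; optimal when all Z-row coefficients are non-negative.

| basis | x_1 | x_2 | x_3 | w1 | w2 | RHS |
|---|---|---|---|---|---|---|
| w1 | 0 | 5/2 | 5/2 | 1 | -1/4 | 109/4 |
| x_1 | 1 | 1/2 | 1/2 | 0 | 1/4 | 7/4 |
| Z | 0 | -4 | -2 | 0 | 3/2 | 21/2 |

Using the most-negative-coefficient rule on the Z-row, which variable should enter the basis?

x_2

Negative Z-row entries: x_2: -4, x_3: -2.
The most negative is -4 in column x_2, so x_2 enters.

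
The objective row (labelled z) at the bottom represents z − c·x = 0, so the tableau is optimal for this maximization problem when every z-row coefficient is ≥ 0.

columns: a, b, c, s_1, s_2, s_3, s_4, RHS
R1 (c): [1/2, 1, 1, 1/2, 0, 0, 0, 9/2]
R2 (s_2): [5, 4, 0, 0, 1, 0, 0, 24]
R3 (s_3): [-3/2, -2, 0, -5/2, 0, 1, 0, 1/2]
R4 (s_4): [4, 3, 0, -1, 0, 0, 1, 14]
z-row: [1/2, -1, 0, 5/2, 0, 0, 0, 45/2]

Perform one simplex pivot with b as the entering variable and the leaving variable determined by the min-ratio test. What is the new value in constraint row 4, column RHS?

1/2

Ratio test on column b — row 1: (9/2)/1 = 9/2; row 2: 24/4 = 6; row 3: entry -2 ≤ 0; row 4: 14/3 = 14/3. Minimum is 9/2 at row 1 (c leaves); pivot element 1.
Divide row 1 by 1; eliminate column b from the other rows.
Row 4 update in column RHS: 14 − 3·(9/2) = 1/2.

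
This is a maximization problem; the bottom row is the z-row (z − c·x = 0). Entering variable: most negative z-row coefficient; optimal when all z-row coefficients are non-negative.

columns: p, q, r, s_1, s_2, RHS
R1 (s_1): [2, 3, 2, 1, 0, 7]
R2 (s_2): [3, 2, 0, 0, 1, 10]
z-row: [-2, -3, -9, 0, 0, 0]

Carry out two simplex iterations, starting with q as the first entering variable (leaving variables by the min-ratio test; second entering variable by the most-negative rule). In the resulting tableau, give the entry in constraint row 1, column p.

1

Ratio test on column q — row 1: 7/3 = 7/3; row 2: 10/2 = 5. Minimum is 7/3 at row 1 (s_1 leaves); pivot element 3.
Divide row 1 by 3; eliminate column q from the other rows.
Second iteration: most negative z-row entry is -7 in column r, so r enters.
Ratio test on column r — row 1: (7/3)/(2/3) = 7/2; row 2: entry -4/3 ≤ 0. Minimum is 7/2 at row 1 (q leaves); pivot element 2/3.
Divide row 1 by 2/3; eliminate column r from the other rows.
After both pivots, the entry at constraint row 1, column p is 1.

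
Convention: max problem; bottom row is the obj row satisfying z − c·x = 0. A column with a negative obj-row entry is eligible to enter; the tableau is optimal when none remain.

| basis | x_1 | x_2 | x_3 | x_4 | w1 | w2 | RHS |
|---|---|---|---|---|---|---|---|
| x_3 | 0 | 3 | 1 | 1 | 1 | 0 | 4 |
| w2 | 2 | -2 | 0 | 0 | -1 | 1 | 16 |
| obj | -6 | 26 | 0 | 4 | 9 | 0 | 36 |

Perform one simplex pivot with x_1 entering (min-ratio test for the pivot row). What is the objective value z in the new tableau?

84

Ratio test on column x_1 — row 1: entry 0 ≤ 0; row 2: 16/2 = 8. Minimum is 8 at row 2 (w2 leaves); pivot element 2.
Pivot on row 2; the obj-row RHS becomes 36 − (-6)·8 = 84.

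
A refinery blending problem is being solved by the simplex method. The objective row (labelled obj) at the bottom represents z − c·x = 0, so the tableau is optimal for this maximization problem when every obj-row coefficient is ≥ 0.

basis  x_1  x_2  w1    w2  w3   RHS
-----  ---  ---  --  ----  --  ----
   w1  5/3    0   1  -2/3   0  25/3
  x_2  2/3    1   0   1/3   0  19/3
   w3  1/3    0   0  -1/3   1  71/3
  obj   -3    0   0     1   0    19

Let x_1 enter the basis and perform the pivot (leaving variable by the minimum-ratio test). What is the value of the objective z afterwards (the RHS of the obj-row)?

34

Ratio test on column x_1 — row 1: (25/3)/(5/3) = 5; row 2: (19/3)/(2/3) = 19/2; row 3: (71/3)/(1/3) = 71. Minimum is 5 at row 1 (w1 leaves); pivot element 5/3.
Pivot on row 1; the obj-row RHS becomes 19 − (-3)·5 = 34.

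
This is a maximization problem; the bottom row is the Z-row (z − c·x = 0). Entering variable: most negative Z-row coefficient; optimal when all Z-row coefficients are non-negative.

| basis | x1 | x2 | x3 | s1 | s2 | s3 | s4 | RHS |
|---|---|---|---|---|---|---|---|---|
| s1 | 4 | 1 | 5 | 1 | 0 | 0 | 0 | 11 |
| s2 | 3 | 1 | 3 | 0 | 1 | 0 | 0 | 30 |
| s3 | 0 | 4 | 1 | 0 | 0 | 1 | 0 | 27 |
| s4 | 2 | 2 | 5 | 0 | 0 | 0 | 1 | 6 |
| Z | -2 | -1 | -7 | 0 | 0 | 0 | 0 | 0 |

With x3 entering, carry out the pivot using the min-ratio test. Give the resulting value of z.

Ratio test on column x3 — row 1: 11/5 = 11/5; row 2: 30/3 = 10; row 3: 27/1 = 27; row 4: 6/5 = 6/5. Minimum is 6/5 at row 4 (s4 leaves); pivot element 5.
Pivot on row 4; the Z-row RHS becomes 0 − (-7)·(6/5) = 42/5.

42/5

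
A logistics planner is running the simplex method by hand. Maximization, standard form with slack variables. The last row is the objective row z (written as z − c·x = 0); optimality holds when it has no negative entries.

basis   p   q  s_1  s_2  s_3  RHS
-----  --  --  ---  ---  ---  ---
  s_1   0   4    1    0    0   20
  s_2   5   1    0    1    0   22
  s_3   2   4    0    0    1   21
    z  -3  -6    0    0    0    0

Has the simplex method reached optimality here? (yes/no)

The z-row has a negative entry -6 in column q, so it is not optimal.

no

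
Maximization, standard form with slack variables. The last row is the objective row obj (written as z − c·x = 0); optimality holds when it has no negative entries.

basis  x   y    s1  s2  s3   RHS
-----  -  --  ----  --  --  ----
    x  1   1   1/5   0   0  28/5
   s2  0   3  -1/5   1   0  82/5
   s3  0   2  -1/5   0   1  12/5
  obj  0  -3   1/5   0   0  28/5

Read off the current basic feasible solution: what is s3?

s3 is basic (row 3); its value is the RHS of that row, 12/5.

12/5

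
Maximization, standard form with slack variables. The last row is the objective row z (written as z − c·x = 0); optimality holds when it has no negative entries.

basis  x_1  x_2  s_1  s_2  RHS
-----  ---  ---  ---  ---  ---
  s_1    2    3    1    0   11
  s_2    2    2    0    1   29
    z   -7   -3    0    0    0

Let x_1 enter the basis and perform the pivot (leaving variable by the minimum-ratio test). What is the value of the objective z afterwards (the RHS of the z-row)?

77/2

Ratio test on column x_1 — row 1: 11/2 = 11/2; row 2: 29/2 = 29/2. Minimum is 11/2 at row 1 (s_1 leaves); pivot element 2.
Pivot on row 1; the z-row RHS becomes 0 − (-7)·(11/2) = 77/2.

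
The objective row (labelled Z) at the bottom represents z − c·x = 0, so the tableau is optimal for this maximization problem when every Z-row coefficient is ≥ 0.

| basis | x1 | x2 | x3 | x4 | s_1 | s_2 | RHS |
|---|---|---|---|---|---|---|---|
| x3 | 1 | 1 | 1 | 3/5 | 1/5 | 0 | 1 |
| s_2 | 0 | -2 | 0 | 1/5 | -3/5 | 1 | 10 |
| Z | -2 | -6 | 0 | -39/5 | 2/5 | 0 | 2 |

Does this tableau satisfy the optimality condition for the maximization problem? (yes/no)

no

The Z-row has a negative entry -39/5 in column x4, so it is not optimal.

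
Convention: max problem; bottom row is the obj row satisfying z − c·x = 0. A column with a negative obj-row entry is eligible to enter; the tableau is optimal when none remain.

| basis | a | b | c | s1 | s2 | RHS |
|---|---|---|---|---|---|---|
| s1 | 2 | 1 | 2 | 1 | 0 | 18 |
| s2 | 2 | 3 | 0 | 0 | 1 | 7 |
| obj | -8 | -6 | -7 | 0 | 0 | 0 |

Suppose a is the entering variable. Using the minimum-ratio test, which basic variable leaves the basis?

s2

Column a entries and ratios — s1: 18/2 = 9; s2: 7/2 = 7/2.
Smallest ratio is 7/2 in the row of s2, so s2 leaves.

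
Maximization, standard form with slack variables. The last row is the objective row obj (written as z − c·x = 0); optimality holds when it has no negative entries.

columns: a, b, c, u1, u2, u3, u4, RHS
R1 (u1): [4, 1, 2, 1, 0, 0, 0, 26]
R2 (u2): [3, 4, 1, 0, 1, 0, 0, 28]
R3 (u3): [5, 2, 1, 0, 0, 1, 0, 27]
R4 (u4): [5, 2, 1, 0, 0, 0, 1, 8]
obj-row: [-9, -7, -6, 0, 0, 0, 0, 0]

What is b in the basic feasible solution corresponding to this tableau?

b is not in the basis, so in the current basic feasible solution b = 0.

0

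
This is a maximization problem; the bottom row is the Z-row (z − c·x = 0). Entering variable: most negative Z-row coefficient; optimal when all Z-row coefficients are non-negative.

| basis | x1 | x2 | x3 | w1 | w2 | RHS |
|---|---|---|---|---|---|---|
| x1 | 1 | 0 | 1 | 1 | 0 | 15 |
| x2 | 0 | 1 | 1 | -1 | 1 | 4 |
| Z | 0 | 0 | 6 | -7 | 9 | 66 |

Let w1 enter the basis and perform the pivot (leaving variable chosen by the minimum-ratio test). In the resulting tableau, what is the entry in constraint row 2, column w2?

1

Ratio test on column w1 — row 1: 15/1 = 15; row 2: entry -1 ≤ 0. Minimum is 15 at row 1 (x1 leaves); pivot element 1.
Divide row 1 by 1; eliminate column w1 from the other rows.
Row 2 update in column w2: 1 − (-1)·0 = 1.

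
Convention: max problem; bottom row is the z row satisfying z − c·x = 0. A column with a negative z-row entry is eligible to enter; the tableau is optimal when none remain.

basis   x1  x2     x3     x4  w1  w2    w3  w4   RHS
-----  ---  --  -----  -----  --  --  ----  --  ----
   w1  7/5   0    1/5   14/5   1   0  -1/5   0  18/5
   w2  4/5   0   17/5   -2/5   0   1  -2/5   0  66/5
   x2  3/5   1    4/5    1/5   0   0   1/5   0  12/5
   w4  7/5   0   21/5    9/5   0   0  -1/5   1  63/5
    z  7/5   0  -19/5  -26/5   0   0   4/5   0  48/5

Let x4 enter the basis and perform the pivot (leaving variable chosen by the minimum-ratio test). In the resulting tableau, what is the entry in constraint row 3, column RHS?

15/7

Ratio test on column x4 — row 1: (18/5)/(14/5) = 9/7; row 2: entry -2/5 ≤ 0; row 3: (12/5)/(1/5) = 12; row 4: (63/5)/(9/5) = 7. Minimum is 9/7 at row 1 (w1 leaves); pivot element 14/5.
Divide row 1 by 14/5; eliminate column x4 from the other rows.
Row 3 update in column RHS: 12/5 − (1/5)·(9/7) = 15/7.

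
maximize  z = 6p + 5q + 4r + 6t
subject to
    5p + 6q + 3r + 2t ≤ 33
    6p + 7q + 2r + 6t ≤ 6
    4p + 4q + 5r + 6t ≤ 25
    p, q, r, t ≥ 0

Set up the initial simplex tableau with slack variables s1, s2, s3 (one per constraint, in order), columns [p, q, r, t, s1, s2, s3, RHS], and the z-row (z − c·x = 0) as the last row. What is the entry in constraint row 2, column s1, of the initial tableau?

0

Slack s1 belongs to constraint 1; its column is the unit vector e_1, so the entry in row 2 is 0.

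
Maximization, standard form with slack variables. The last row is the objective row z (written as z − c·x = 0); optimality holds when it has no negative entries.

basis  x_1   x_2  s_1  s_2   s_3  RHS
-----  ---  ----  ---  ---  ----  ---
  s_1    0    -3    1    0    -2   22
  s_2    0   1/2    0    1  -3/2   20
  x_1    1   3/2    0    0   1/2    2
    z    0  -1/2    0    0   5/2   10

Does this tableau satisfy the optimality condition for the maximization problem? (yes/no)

The z-row has a negative entry -1/2 in column x_2, so it is not optimal.

no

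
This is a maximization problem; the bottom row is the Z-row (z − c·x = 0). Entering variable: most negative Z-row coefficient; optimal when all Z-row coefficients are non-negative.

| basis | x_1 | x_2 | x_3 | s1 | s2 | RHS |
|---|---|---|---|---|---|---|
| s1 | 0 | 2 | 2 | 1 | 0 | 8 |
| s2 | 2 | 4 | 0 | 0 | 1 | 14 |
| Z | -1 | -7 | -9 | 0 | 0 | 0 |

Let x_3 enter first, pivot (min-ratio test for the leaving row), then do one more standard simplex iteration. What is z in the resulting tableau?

Ratio test on column x_3 — row 1: 8/2 = 4; row 2: entry 0 ≤ 0. Minimum is 4 at row 1 (s1 leaves); pivot element 2.
Pivot on row 1; the Z-row RHS becomes 0 − (-9)·4 = 36.
Next entering variable (most negative Z-row entry -1): x_1.
Ratio test on column x_1 — row 1: entry 0 ≤ 0; row 2: 14/2 = 7. Minimum is 7 at row 2 (s2 leaves); pivot element 2.
After the second pivot the Z-row RHS is 36 − (-1)·7 = 43.

43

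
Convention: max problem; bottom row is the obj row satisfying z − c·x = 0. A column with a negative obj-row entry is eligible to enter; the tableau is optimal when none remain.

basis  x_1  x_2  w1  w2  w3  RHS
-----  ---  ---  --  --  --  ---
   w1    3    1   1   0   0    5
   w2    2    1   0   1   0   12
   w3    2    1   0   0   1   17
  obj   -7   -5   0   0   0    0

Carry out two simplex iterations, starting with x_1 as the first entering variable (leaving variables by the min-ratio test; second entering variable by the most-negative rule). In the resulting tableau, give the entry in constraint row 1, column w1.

1

Ratio test on column x_1 — row 1: 5/3 = 5/3; row 2: 12/2 = 6; row 3: 17/2 = 17/2. Minimum is 5/3 at row 1 (w1 leaves); pivot element 3.
Divide row 1 by 3; eliminate column x_1 from the other rows.
Second iteration: most negative obj-row entry is -8/3 in column x_2, so x_2 enters.
Ratio test on column x_2 — row 1: (5/3)/(1/3) = 5; row 2: (26/3)/(1/3) = 26; row 3: (41/3)/(1/3) = 41. Minimum is 5 at row 1 (x_1 leaves); pivot element 1/3.
Divide row 1 by 1/3; eliminate column x_2 from the other rows.
After both pivots, the entry at constraint row 1, column w1 is 1.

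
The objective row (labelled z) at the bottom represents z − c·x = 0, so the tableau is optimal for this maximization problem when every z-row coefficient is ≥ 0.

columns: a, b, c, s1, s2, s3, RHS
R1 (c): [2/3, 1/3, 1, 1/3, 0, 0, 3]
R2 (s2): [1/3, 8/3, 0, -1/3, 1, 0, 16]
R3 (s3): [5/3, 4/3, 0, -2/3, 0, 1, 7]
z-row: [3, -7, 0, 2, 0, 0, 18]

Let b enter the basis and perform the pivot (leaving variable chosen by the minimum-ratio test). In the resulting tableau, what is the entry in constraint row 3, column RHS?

21/4

Ratio test on column b — row 1: 3/(1/3) = 9; row 2: 16/(8/3) = 6; row 3: 7/(4/3) = 21/4. Minimum is 21/4 at row 3 (s3 leaves); pivot element 4/3.
Divide row 3 by 4/3; eliminate column b from the other rows.
In the new row 3, the RHS entry is the old entry divided by the pivot: 7/(4/3) = 21/4.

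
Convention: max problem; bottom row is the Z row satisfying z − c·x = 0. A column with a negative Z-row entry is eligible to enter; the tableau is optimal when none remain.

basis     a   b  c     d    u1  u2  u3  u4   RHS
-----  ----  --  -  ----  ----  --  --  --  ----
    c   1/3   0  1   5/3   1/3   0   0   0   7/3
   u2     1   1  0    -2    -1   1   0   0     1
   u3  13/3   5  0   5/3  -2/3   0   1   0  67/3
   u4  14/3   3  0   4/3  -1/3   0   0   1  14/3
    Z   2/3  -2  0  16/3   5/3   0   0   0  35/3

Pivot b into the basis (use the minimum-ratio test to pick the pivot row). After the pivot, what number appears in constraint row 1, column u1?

Ratio test on column b — row 1: entry 0 ≤ 0; row 2: 1/1 = 1; row 3: (67/3)/5 = 67/15; row 4: (14/3)/3 = 14/9. Minimum is 1 at row 2 (u2 leaves); pivot element 1.
Divide row 2 by 1; eliminate column b from the other rows.
Row 1 update in column u1: 1/3 − 0·(-1) = 1/3.

1/3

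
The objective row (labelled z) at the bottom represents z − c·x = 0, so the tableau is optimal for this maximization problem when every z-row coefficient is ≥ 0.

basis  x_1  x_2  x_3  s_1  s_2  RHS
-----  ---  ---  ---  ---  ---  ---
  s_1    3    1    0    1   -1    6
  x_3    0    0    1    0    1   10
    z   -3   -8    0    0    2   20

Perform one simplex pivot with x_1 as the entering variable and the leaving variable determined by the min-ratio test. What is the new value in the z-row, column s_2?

1

Ratio test on column x_1 — row 1: 6/3 = 2; row 2: entry 0 ≤ 0. Minimum is 2 at row 1 (s_1 leaves); pivot element 3.
Divide row 1 by 3; eliminate column x_1 from the other rows.
z-row update in column s_2: 2 − (-3)·(-1/3) = 1.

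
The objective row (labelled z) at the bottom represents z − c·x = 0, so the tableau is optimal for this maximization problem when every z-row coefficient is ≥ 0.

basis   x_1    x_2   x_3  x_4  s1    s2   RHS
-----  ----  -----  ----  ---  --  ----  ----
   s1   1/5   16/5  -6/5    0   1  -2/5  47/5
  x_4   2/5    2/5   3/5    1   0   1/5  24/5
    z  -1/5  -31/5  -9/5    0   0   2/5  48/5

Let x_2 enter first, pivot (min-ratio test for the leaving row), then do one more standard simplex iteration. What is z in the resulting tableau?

Ratio test on column x_2 — row 1: (47/5)/(16/5) = 47/16; row 2: (24/5)/(2/5) = 12. Minimum is 47/16 at row 1 (s1 leaves); pivot element 16/5.
Pivot on row 1; the z-row RHS becomes 48/5 − (-31/5)·(47/16) = 445/16.
Next entering variable (most negative z-row entry -33/8): x_3.
Ratio test on column x_3 — row 1: entry -3/8 ≤ 0; row 2: (29/8)/(3/4) = 29/6. Minimum is 29/6 at row 2 (x_4 leaves); pivot element 3/4.
After the second pivot the z-row RHS is 445/16 − (-33/8)·(29/6) = 191/4.

191/4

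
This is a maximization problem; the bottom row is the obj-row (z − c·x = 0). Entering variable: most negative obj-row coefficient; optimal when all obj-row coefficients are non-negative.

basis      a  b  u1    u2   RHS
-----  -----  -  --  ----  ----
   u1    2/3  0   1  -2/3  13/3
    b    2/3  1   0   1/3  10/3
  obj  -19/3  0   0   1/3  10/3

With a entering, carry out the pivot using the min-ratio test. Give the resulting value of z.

Ratio test on column a — row 1: (13/3)/(2/3) = 13/2; row 2: (10/3)/(2/3) = 5. Minimum is 5 at row 2 (b leaves); pivot element 2/3.
Pivot on row 2; the obj-row RHS becomes 10/3 − (-19/3)·5 = 35.

35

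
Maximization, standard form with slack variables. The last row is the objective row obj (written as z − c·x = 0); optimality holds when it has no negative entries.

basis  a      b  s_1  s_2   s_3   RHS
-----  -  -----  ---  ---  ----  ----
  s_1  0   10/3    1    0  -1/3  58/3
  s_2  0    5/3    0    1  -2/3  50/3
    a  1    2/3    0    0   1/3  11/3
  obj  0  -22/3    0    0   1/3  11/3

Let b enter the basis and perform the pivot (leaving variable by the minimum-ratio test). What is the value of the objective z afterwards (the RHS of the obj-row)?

44

Ratio test on column b — row 1: (58/3)/(10/3) = 29/5; row 2: (50/3)/(5/3) = 10; row 3: (11/3)/(2/3) = 11/2. Minimum is 11/2 at row 3 (a leaves); pivot element 2/3.
Pivot on row 3; the obj-row RHS becomes 11/3 − (-22/3)·(11/2) = 44.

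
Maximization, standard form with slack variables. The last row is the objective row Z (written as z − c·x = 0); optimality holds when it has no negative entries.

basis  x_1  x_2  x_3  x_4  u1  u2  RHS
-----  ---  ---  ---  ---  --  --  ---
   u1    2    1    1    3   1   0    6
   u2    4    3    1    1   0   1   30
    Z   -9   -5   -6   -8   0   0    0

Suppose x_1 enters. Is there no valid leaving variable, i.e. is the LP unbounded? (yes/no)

Column x_1 has positive entries in row(s) 1, 2, so the ratio test bounds it — not unbounded.

no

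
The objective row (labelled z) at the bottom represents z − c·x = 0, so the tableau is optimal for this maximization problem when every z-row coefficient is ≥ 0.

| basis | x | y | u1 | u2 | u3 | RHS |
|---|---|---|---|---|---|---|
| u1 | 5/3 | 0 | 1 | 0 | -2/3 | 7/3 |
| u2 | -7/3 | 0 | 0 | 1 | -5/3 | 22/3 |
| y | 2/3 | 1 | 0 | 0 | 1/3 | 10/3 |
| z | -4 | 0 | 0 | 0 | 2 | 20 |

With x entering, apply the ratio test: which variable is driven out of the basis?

u1

Column x entries and ratios — u1: (7/3)/(5/3) = 7/5; u2: -7/3 ≤ 0, skip; y: (10/3)/(2/3) = 5.
Smallest ratio is 7/5 in the row of u1, so u1 leaves.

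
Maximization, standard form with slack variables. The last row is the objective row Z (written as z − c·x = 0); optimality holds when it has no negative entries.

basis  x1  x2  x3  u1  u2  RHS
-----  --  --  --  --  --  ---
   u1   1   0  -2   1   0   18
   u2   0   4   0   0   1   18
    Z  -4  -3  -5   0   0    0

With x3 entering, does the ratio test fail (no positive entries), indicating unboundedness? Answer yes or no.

Every constraint-row entry in column x3 is ≤ 0, so increasing x3 is unbounded.

yes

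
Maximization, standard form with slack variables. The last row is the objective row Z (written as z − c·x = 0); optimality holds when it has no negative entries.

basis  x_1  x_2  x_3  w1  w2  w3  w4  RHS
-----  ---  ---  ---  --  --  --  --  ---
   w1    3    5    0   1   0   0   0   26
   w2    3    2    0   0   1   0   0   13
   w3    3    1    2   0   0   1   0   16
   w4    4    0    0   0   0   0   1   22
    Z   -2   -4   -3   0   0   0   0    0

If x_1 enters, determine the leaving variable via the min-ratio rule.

Column x_1 entries and ratios — w1: 26/3 = 26/3; w2: 13/3 = 13/3; w3: 16/3 = 16/3; w4: 22/4 = 11/2.
Smallest ratio is 13/3 in the row of w2, so w2 leaves.

w2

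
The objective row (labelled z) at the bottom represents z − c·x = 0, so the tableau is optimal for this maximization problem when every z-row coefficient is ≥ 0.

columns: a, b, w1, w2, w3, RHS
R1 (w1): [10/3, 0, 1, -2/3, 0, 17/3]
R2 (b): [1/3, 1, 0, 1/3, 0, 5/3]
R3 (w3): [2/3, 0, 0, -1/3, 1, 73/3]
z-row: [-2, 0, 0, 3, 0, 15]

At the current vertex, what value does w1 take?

17/3

w1 is basic (row 1); its value is the RHS of that row, 17/3.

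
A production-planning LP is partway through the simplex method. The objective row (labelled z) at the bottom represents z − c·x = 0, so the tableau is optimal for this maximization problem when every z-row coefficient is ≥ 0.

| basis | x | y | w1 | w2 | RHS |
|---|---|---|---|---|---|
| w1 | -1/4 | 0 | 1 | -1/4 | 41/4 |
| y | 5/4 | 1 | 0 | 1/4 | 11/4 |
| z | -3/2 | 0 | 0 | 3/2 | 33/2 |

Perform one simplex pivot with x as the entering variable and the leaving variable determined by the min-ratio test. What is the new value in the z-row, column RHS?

99/5

Ratio test on column x — row 1: entry -1/4 ≤ 0; row 2: (11/4)/(5/4) = 11/5. Minimum is 11/5 at row 2 (y leaves); pivot element 5/4.
Divide row 2 by 5/4; eliminate column x from the other rows.
z-row update in column RHS: 33/2 − (-3/2)·(11/5) = 99/5.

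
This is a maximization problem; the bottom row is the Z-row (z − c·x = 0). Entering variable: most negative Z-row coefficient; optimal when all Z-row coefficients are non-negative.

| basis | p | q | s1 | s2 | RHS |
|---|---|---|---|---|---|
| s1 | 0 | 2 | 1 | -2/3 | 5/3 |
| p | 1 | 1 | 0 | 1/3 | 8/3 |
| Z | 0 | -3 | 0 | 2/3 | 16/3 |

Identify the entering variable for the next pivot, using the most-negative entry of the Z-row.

q

Negative Z-row entries: q: -3.
The most negative is -3 in column q, so q enters.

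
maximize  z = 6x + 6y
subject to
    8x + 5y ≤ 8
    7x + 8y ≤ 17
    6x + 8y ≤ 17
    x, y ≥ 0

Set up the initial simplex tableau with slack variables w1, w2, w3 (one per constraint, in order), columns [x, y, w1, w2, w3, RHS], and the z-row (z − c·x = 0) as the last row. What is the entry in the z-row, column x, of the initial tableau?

-6

The z-row carries the negated objective coefficients: the x entry is -6.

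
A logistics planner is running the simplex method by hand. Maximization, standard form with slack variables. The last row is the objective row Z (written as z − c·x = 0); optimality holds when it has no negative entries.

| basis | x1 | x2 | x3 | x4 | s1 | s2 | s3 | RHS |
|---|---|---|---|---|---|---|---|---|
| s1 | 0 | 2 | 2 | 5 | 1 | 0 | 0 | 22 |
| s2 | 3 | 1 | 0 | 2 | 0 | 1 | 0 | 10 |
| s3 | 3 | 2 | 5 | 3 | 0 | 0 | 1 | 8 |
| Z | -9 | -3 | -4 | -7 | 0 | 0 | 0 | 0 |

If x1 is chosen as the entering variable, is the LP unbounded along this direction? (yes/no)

no

Column x1 has positive entries in row(s) 2, 3, so the ratio test bounds it — not unbounded.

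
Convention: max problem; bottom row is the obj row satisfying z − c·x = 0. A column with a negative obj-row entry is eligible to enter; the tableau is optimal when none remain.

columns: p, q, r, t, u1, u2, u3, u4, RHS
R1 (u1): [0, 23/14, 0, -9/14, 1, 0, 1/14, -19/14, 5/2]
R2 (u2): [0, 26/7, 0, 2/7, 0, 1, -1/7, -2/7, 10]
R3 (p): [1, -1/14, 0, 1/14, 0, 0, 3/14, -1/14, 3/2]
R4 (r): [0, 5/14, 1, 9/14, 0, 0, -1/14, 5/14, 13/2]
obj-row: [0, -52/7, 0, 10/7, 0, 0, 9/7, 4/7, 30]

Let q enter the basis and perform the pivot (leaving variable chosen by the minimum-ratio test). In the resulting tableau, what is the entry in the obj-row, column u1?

104/23

Ratio test on column q — row 1: (5/2)/(23/14) = 35/23; row 2: 10/(26/7) = 35/13; row 3: entry -1/14 ≤ 0; row 4: (13/2)/(5/14) = 91/5. Minimum is 35/23 at row 1 (u1 leaves); pivot element 23/14.
Divide row 1 by 23/14; eliminate column q from the other rows.
obj-row update in column u1: 0 − (-52/7)·(14/23) = 104/23.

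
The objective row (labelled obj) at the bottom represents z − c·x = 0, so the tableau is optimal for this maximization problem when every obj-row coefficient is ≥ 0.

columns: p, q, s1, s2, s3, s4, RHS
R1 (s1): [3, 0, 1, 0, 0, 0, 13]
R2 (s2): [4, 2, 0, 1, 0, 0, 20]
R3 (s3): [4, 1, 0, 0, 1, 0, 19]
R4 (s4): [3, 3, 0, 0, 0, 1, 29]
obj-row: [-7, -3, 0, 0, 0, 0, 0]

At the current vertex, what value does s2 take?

20

s2 is basic (row 2); its value is the RHS of that row, 20.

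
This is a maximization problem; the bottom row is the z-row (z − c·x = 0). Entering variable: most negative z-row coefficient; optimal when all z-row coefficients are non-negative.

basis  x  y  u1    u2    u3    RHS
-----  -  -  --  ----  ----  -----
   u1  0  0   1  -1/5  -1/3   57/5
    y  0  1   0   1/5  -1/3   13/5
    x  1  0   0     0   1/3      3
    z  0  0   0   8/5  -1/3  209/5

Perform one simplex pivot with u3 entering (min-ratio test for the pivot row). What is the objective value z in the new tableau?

224/5

Ratio test on column u3 — row 1: entry -1/3 ≤ 0; row 2: entry -1/3 ≤ 0; row 3: 3/(1/3) = 9. Minimum is 9 at row 3 (x leaves); pivot element 1/3.
Pivot on row 3; the z-row RHS becomes 209/5 − (-1/3)·9 = 224/5.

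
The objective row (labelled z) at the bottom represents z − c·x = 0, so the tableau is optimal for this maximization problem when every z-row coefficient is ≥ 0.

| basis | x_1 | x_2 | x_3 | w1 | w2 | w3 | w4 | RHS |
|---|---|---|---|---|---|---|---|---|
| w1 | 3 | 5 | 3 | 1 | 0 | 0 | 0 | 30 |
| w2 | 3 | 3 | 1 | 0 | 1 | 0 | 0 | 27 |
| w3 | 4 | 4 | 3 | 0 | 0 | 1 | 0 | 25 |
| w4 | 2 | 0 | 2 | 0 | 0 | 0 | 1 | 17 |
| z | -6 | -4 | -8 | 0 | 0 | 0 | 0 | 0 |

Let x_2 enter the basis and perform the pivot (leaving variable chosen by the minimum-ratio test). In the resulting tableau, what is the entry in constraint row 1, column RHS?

Ratio test on column x_2 — row 1: 30/5 = 6; row 2: 27/3 = 9; row 3: 25/4 = 25/4; row 4: entry 0 ≤ 0. Minimum is 6 at row 1 (w1 leaves); pivot element 5.
Divide row 1 by 5; eliminate column x_2 from the other rows.
In the new row 1, the RHS entry is the old entry divided by the pivot: 30/5 = 6.

6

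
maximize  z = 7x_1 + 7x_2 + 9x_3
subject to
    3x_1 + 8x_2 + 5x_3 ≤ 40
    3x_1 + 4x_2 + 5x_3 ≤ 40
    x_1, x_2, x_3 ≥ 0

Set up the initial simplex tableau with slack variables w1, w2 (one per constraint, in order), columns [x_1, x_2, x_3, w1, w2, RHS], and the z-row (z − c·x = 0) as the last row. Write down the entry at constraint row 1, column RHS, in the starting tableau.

The RHS of constraint 1 is b_1 = 40.

40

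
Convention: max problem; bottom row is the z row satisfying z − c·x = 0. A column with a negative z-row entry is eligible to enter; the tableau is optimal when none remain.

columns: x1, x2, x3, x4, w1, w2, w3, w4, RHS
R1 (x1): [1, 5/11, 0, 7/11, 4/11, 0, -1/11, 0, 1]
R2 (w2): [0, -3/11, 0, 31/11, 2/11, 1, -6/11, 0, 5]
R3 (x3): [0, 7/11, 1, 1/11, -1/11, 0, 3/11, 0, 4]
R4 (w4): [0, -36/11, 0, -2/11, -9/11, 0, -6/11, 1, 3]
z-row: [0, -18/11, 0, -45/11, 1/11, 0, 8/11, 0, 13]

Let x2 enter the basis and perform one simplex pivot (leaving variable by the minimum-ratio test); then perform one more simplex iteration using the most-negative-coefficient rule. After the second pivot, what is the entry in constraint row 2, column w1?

Ratio test on column x2 — row 1: 1/(5/11) = 11/5; row 2: entry -3/11 ≤ 0; row 3: 4/(7/11) = 44/7; row 4: entry -36/11 ≤ 0. Minimum is 11/5 at row 1 (x1 leaves); pivot element 5/11.
Divide row 1 by 5/11; eliminate column x2 from the other rows.
Second iteration: most negative z-row entry is -9/5 in column x4, so x4 enters.
Ratio test on column x4 — row 1: (11/5)/(7/5) = 11/7; row 2: (28/5)/(16/5) = 7/4; row 3: entry -4/5 ≤ 0; row 4: (51/5)/(22/5) = 51/22. Minimum is 11/7 at row 1 (x2 leaves); pivot element 7/5.
Divide row 1 by 7/5; eliminate column x4 from the other rows.
After both pivots, the entry at constraint row 2, column w1 is -10/7.

-10/7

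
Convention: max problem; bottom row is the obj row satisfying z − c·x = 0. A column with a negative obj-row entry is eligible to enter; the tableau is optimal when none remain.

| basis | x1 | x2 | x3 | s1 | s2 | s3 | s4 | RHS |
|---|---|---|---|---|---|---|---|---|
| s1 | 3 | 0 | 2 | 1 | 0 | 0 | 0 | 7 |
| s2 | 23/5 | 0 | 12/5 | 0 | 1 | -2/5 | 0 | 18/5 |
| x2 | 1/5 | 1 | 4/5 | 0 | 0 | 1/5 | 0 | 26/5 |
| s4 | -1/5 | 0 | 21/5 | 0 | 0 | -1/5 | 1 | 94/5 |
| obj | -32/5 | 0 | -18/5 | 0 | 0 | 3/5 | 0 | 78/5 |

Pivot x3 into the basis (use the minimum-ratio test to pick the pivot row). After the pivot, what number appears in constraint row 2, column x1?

Ratio test on column x3 — row 1: 7/2 = 7/2; row 2: (18/5)/(12/5) = 3/2; row 3: (26/5)/(4/5) = 13/2; row 4: (94/5)/(21/5) = 94/21. Minimum is 3/2 at row 2 (s2 leaves); pivot element 12/5.
Divide row 2 by 12/5; eliminate column x3 from the other rows.
In the new row 2, the x1 entry is the old entry divided by the pivot: (23/5)/(12/5) = 23/12.

23/12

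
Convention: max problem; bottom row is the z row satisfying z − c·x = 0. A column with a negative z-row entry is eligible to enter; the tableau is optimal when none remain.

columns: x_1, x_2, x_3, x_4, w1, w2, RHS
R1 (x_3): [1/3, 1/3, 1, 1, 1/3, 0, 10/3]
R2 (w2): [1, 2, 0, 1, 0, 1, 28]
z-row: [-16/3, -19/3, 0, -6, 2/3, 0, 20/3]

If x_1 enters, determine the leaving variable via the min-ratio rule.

Column x_1 entries and ratios — x_3: (10/3)/(1/3) = 10; w2: 28/1 = 28.
Smallest ratio is 10 in the row of x_3, so x_3 leaves.

x_3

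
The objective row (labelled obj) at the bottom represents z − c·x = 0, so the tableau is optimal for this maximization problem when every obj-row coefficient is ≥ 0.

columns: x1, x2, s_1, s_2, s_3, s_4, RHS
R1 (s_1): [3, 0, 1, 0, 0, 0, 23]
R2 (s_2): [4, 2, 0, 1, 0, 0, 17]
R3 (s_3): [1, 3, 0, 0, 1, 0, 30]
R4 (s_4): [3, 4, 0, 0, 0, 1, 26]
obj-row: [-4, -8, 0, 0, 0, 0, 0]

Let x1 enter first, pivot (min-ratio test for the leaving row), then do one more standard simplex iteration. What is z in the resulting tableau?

Ratio test on column x1 — row 1: 23/3 = 23/3; row 2: 17/4 = 17/4; row 3: 30/1 = 30; row 4: 26/3 = 26/3. Minimum is 17/4 at row 2 (s_2 leaves); pivot element 4.
Pivot on row 2; the obj-row RHS becomes 0 − (-4)·(17/4) = 17.
Next entering variable (most negative obj-row entry -6): x2.
Ratio test on column x2 — row 1: entry -3/2 ≤ 0; row 2: (17/4)/(1/2) = 17/2; row 3: (103/4)/(5/2) = 103/10; row 4: (53/4)/(5/2) = 53/10. Minimum is 53/10 at row 4 (s_4 leaves); pivot element 5/2.
After the second pivot the obj-row RHS is 17 − (-6)·(53/10) = 244/5.

244/5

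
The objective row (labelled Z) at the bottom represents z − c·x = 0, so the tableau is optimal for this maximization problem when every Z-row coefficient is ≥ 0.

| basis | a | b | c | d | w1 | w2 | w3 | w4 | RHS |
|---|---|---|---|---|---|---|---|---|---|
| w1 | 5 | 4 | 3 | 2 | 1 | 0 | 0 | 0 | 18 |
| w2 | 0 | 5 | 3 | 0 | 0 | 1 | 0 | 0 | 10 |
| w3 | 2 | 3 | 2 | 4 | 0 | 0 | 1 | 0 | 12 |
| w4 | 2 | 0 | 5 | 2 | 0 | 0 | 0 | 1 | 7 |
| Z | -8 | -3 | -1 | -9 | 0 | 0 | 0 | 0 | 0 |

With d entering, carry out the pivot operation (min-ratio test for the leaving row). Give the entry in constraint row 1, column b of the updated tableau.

Ratio test on column d — row 1: 18/2 = 9; row 2: entry 0 ≤ 0; row 3: 12/4 = 3; row 4: 7/2 = 7/2. Minimum is 3 at row 3 (w3 leaves); pivot element 4.
Divide row 3 by 4; eliminate column d from the other rows.
Row 1 update in column b: 4 − 2·(3/4) = 5/2.

5/2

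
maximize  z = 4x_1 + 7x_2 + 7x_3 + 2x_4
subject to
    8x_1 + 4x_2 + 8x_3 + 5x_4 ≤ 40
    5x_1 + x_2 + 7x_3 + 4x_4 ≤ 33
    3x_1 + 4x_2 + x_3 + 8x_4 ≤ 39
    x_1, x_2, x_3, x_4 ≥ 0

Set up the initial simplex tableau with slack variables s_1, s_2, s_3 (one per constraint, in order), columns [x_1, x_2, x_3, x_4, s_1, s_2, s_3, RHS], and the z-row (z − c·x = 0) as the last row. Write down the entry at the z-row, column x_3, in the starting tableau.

-7

The z-row carries the negated objective coefficients: the x_3 entry is -7.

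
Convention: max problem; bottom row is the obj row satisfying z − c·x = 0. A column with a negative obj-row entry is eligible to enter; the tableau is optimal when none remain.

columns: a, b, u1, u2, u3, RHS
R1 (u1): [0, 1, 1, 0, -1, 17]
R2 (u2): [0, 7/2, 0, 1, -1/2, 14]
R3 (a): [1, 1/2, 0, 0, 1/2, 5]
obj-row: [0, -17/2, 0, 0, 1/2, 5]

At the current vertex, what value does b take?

b is not in the basis, so in the current basic feasible solution b = 0.

0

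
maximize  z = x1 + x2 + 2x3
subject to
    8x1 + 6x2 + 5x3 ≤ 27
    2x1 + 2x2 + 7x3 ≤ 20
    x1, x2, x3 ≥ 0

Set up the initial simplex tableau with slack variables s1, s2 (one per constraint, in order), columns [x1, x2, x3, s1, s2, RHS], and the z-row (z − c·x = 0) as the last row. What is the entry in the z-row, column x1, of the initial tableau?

-1

The z-row carries the negated objective coefficients: the x1 entry is -1.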